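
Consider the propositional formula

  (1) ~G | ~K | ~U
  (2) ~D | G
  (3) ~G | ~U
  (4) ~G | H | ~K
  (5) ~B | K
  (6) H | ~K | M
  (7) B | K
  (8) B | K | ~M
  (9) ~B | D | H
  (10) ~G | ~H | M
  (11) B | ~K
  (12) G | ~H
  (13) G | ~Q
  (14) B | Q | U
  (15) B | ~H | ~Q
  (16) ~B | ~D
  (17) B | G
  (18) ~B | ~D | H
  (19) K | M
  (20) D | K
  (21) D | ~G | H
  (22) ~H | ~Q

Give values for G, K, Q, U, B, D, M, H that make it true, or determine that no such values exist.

G = True, K = True, Q = False, U = False, B = True, D = False, M = True, H = True

Set G = True.
  then (~G | ~U) forces U = False.
Try K = False:
  (~B | K) forces B = False.
  clause (B | K) is falsified — backtrack.
So K = True.
  then (~G | H | ~K) forces H = True.
  then (~G | ~H | M) forces M = True.
  then (B | ~K) forces B = True.
  then (~B | ~D) forces D = False.
  then (~H | ~Q) forces Q = False.
All clauses satisfied.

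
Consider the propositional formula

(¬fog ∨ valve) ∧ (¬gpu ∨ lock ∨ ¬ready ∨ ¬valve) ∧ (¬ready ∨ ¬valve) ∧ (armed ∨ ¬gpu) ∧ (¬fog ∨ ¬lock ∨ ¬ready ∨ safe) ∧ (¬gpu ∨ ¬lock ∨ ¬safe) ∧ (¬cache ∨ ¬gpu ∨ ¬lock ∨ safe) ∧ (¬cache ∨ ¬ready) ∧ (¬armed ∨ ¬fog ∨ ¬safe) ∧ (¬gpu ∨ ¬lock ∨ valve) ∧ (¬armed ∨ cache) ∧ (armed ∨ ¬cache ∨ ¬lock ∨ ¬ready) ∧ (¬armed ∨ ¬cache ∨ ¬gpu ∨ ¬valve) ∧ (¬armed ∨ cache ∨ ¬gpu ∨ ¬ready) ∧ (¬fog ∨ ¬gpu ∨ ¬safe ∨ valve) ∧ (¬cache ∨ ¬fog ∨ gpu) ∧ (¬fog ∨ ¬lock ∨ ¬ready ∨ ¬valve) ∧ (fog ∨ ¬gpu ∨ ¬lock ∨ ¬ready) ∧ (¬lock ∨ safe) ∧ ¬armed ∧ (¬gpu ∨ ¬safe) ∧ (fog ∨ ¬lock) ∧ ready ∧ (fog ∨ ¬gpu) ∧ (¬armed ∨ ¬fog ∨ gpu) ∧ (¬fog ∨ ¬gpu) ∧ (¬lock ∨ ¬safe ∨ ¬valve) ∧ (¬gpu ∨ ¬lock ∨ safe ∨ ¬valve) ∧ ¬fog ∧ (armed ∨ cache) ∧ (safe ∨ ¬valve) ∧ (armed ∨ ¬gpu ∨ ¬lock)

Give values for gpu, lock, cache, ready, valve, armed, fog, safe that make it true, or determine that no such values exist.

No satisfying assignment exists.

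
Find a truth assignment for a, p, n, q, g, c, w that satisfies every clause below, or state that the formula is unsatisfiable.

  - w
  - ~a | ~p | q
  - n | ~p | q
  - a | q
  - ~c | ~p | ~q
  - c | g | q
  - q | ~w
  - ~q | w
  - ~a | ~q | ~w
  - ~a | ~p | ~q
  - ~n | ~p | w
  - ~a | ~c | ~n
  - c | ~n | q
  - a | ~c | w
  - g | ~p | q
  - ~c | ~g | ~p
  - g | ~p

a=F, p=F, n=F, q=T, g=T, c=F, w=T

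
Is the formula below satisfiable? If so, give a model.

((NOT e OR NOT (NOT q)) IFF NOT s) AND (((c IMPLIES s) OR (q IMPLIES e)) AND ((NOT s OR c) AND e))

s = True, c = True, e = True, q = False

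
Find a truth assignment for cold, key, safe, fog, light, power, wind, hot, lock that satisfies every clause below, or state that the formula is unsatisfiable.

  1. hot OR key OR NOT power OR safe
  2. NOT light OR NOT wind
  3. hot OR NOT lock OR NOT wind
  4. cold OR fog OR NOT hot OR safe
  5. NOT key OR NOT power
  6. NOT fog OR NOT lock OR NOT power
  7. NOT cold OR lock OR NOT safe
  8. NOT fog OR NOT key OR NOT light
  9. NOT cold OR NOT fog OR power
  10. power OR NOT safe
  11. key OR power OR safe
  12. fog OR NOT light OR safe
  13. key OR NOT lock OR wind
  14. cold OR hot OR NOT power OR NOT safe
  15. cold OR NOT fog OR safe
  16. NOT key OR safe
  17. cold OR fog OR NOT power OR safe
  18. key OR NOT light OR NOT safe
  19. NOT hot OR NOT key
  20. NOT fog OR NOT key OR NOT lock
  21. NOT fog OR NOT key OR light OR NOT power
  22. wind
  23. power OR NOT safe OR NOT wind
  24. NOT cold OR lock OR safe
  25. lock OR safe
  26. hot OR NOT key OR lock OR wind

cold=F, key=F, safe=T, fog=F, light=F, power=T, wind=T, hot=T, lock=T

Unit clause (wind) forces wind = True.
In (NOT light OR NOT wind) only NOT light is left, so light = False.
Set cold = False.
Try key = True:
  (NOT key OR NOT power) forces power = False.
  (power OR NOT safe) forces safe = False.
  clause (NOT key OR safe) is falsified — backtrack.
So key = False.
Set safe = True.
  then (power OR NOT safe) forces power = True.
  then (cold OR hot OR NOT power OR NOT safe) forces hot = True.
Set fog = False.
Set lock = True.
All clauses satisfied.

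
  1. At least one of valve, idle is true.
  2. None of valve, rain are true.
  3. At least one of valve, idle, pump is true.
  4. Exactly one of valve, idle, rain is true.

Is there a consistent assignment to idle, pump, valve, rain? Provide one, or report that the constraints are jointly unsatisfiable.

idle=T, pump=F, valve=F, rain=F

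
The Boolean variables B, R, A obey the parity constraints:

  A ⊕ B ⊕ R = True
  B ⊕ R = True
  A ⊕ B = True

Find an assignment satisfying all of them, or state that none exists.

B=T, R=F, A=F

A ⊕ B ⊕ R = F ⊕ T ⊕ F = True ✓
B ⊕ R = T ⊕ F = True ✓
A ⊕ B = F ⊕ T = True ✓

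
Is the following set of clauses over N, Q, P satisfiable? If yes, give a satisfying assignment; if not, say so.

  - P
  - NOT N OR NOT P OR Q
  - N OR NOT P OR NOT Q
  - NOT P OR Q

N = True; Q = True; P = True

Unit clause (P) forces P = True.
In (NOT P OR Q) only Q is left, so Q = True.
In (N OR NOT P OR NOT Q) only N is left, so N = True.
All clauses satisfied.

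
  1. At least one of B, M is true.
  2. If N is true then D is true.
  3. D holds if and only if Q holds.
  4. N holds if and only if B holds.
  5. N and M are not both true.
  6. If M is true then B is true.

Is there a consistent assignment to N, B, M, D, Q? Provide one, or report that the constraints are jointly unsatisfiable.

N=T, B=T, M=F, D=T, Q=T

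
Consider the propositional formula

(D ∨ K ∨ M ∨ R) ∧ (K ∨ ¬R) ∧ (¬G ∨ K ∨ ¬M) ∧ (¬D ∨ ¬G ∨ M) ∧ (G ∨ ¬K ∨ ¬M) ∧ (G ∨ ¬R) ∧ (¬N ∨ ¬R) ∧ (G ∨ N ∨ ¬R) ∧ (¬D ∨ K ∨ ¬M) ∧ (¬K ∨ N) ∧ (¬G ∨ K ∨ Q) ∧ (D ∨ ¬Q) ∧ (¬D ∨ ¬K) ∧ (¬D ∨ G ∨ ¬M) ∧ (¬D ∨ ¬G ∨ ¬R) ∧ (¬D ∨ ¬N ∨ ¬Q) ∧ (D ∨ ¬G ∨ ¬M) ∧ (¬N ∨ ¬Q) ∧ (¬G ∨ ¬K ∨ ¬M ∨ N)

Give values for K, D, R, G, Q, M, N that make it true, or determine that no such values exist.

Set K = False.
  then (K ∨ ¬R) forces R = False.
Set D = True.
  then (¬D ∨ K ∨ ¬M) forces M = False.
  then (¬D ∨ ¬G ∨ M) forces G = False.
Set Q = False.
Set N = True.
All clauses satisfied.

K=F, D=T, R=F, G=F, Q=F, M=F, N=T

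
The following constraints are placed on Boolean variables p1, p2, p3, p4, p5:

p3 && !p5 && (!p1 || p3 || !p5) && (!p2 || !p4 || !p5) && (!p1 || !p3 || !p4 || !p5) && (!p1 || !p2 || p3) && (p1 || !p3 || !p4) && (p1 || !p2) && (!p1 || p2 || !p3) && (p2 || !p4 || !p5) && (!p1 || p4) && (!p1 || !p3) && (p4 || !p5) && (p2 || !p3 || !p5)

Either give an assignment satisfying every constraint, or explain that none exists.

p1: False, p2: False, p3: True, p4: False, p5: False

Unit clause (p3) forces p3 = True.
Unit clause (!p5) forces p5 = False.
In (!p1 || !p3) only !p1 is left, so p1 = False.
In (p1 || !p3 || !p4) only !p4 is left, so p4 = False.
In (p1 || !p2) only !p2 is left, so p2 = False.
All clauses satisfied.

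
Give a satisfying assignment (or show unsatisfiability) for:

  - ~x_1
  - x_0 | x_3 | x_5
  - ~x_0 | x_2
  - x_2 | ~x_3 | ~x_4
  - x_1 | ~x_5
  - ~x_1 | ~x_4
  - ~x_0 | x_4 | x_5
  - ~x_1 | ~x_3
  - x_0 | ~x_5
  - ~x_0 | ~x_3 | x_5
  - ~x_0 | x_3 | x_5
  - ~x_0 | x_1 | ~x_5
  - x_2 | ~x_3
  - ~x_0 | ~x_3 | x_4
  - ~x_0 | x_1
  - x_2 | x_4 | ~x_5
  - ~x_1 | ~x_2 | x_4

Unit clause (~x_1) forces x_1 = False.
In (x_1 | ~x_5) only ~x_5 is left, so x_5 = False.
In (~x_0 | x_1) only ~x_0 is left, so x_0 = False.
In (x_0 | x_3 | x_5) only x_3 is left, so x_3 = True.
In (x_2 | ~x_3) only x_2 is left, so x_2 = True.
Set x_4 = True.
All clauses satisfied.

x_0 = False, x_1 = False, x_2 = True, x_3 = True, x_4 = True, x_5 = False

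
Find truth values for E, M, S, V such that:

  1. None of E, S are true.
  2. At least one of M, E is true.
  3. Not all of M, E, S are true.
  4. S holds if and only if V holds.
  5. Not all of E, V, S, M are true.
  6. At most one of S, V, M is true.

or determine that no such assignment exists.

E = False, M = True, S = False, V = False

  (1) {E, S}: 0 true — none ✓
  (2) {M, E}: 1 true — at least one ✓
  (3) {M, E, S}: 1/3 true — not all ✓
  (4) S=F, V=F — same ✓
  (5) {E, V, S, M}: 1/4 true — not all ✓
  (6) {S, V, M}: 1 true — at most one ✓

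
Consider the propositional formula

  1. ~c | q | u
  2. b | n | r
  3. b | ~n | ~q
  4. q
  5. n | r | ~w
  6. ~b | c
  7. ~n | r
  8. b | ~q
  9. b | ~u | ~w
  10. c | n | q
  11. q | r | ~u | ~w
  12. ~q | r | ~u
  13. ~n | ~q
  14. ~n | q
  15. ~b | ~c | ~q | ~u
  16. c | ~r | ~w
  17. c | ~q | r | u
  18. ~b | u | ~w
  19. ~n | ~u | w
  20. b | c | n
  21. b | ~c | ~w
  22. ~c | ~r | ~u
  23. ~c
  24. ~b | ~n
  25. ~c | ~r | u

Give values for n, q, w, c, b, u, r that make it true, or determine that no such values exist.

UNSATISFIABLE

Case q = True:
  (b | ~q) forces b = True.
  (~b | c) forces c = True.
  Clause (~c) is falsified — contradiction.
Case q = False:
  Clause (q) is falsified — contradiction.
Both cases fail, so the formula is unsatisfiable.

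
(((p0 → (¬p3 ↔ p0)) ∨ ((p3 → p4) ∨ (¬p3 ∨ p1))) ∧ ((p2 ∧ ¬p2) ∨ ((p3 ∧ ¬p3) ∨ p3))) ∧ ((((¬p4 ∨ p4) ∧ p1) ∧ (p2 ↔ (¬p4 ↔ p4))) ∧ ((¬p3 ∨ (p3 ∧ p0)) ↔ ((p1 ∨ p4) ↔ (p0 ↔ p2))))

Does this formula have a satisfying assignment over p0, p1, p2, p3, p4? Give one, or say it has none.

Case p1 = True: the formula simplifies to ((p2 ∧ ¬p2) ∨ ((p3 ∧ ¬p3) ∨ p3)) ∧ (((¬p4 ∨ p4) ∧ (p2 ↔ (¬p4 ↔ p4))) ∧ ((¬p3 ∨ (p3 ∧ p0)) ↔ (p0 ↔ p2))).
  p3 = True: simplifies to ((¬p4 ∨ p4) ∧ (p2 ↔ (¬p4 ↔ p4))) ∧ (p0 ↔ (p0 ↔ p2)).
    p4 = True: simplifies to ¬p2 ∧ (p0 ↔ (p0 ↔ p2)).
      p2 = True: the conjunct ¬p2 is False.
      p2 = False: simplifies to p0 ↔ ¬p0.
        p0 = True: this becomes True ↔ ¬True = False.
        p0 = False: this becomes False ↔ ¬False = False.
    p4 = False: simplifies to ¬p2 ∧ (p0 ↔ (p0 ↔ p2)).
      p2 = True: the conjunct ¬p2 is False.
      p2 = False: simplifies to p0 ↔ ¬p0.
        p0 = True: this becomes True ↔ ¬True = False.
        p0 = False: this becomes False ↔ ¬False = False.
  p3 = False: simplifies to (p2 ∧ ¬p2) ∧ (((¬p4 ∨ p4) ∧ (p2 ↔ (¬p4 ↔ p4))) ∧ (p0 ↔ p2)).
    p2 = True: the conjunct ¬p2 is False.
    p2 = False: the conjunct p2 is False.
Case p1 = False: the conjunct p1 is False.
Both cases fail — unsatisfiable.

UNSATISFIABLE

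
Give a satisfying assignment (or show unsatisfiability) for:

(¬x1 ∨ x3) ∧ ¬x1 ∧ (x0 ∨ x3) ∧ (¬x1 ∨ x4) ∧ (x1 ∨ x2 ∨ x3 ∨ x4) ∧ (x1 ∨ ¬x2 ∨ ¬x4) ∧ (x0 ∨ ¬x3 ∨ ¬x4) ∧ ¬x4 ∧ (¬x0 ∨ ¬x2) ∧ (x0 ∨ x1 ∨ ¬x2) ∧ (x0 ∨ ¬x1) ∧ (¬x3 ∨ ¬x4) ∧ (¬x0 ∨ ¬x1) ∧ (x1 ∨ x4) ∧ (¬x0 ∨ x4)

Case x1 = True:
  Clause (¬x1) is falsified — contradiction.
Case x1 = False:
  (¬x4) forces x4 = False.
  Clause (x1 ∨ x4) is falsified — contradiction.
Both cases fail, so the formula is unsatisfiable.

Unsatisfiable — no assignment works.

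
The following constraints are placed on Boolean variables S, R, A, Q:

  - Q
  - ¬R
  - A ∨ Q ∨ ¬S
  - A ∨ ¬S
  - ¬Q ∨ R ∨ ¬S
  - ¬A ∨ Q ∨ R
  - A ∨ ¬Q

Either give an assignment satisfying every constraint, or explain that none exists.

S: False, R: False, A: True, Q: True

Unit clause (Q) forces Q = True.
Unit clause (¬R) forces R = False.
In (¬Q ∨ R ∨ ¬S) only ¬S is left, so S = False.
In (A ∨ ¬Q) only A is left, so A = True.
Check each clause:
  (Q): Q holds.
  (¬R): ¬R holds.
  (A ∨ Q ∨ ¬S): A holds.
  (A ∨ ¬S): A holds.
  (¬Q ∨ R ∨ ¬S): ¬S holds.
  (¬A ∨ Q ∨ R): Q holds.
  (A ∨ ¬Q): A holds.
All clauses satisfied.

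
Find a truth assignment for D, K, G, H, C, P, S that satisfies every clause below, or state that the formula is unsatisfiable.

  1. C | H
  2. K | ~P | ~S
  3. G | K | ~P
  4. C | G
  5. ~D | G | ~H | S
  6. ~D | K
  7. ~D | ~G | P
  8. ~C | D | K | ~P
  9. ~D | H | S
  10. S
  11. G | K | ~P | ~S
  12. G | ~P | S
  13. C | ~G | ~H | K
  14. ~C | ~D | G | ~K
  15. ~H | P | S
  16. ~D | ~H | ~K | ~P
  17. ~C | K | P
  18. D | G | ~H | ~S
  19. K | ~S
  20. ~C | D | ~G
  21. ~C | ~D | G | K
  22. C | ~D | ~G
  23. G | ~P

D=F; K=T; G=T; H=T; C=F; P=T; S=T

Unit clause (S) forces S = True.
In (K | ~S) only K is left, so K = True.
Set D = False.
Set G = True.
  then (~C | D | ~G) forces C = False.
  then (C | H) forces H = True.
Set P = True.
All clauses satisfied.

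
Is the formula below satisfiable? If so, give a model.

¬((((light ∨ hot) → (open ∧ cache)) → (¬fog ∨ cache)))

fog = True, hot = False, light = False, cache = False, open = False

  ¬((((light ∨ hot) → (open ∧ cache)) → (¬fog ∨ cache))) = True
    ((light ∨ hot) → (open ∧ cache)) → (¬fog ∨ cache) = False
      (light ∨ hot) → (open ∧ cache) = True
        light ∨ hot = False
        open ∧ cache = False
      ¬fog ∨ cache = False
        ¬fog = False
The formula evaluates to True.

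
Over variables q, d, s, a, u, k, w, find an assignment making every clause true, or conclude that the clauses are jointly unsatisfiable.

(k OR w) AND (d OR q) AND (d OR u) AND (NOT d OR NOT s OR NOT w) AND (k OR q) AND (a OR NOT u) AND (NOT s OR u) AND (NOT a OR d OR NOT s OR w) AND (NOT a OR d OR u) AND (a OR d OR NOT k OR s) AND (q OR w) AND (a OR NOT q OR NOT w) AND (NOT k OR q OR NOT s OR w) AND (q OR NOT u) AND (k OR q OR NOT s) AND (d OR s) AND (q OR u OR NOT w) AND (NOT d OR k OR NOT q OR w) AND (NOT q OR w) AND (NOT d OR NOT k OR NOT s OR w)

q=T, d=T, s=F, a=T, u=F, k=F, w=T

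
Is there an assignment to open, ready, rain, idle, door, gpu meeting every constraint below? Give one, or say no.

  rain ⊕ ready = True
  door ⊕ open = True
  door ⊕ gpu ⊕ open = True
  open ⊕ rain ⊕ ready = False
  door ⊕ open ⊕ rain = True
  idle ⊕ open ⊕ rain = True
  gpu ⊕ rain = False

open = True, ready = True, rain = False, idle = False, door = False, gpu = False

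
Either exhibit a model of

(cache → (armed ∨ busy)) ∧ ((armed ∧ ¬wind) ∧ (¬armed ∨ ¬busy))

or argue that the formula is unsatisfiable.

wind = False, cache = True, busy = False, armed = True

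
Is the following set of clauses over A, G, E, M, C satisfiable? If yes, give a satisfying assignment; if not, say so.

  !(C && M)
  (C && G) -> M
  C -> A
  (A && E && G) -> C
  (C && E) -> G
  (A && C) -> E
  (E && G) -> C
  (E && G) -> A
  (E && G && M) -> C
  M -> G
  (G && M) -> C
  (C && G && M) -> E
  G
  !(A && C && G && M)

A=T, G=T, E=F, M=F, C=F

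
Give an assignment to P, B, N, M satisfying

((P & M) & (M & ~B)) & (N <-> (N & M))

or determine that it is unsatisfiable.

P = True, B = False, N = False, M = True

  (P & M) & (M & ~B) = True
    P & M = True
    M & ~B = True
      ~B = True
  N <-> (N & M) = True
    N & M = False
Both conjuncts True, so the formula holds.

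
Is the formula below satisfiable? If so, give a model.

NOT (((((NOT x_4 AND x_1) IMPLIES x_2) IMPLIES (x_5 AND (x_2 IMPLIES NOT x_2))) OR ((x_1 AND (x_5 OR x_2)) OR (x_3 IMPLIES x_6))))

x_1 = False, x_2 = True, x_3 = True, x_4 = True, x_5 = True, x_6 = False

  NOT (((((NOT x_4 AND x_1) IMPLIES x_2) IMPLIES (x_5 AND (x_2 IMPLIES NOT x_2))) OR ((x_1 AND (x_5 OR x_2)) OR (x_3 IMPLIES x_6)))) = True
    (((NOT x_4 AND x_1) IMPLIES x_2) IMPLIES (x_5 AND (x_2 IMPLIES NOT x_2))) OR ((x_1 AND (x_5 OR x_2)) OR (x_3 IMPLIES x_6)) = False
      ((NOT x_4 AND x_1) IMPLIES x_2) IMPLIES (x_5 AND (x_2 IMPLIES NOT x_2)) = False
        (NOT x_4 AND x_1) IMPLIES x_2 = True
          NOT x_4 AND x_1 = False
            NOT x_4 = False
        x_5 AND (x_2 IMPLIES NOT x_2) = False
          x_2 IMPLIES NOT x_2 = False
            NOT x_2 = False
      (x_1 AND (x_5 OR x_2)) OR (x_3 IMPLIES x_6) = False
        x_1 AND (x_5 OR x_2) = False
          x_5 OR x_2 = True
        x_3 IMPLIES x_6 = False
The formula evaluates to True.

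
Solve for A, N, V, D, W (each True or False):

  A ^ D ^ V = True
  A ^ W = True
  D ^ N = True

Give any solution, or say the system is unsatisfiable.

A = True, N = False, V = True, D = True, W = False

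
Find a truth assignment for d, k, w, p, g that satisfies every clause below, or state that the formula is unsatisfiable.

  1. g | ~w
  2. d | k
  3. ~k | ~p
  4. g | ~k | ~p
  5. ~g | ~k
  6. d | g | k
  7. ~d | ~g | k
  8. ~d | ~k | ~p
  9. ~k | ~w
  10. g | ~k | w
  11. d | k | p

Try d = False:
  (d | k) forces k = True.
  (~k | ~p) forces p = False.
  (~g | ~k) forces g = False.
  (g | ~w) forces w = False.
  clause (g | ~k | w) is falsified — backtrack.
So d = True.
Try k = True:
  (~k | ~p) forces p = False.
  (~g | ~k) forces g = False.
  (g | ~w) forces w = False.
  clause (g | ~k | w) is falsified — backtrack.
So k = False.
  then (~d | ~g | k) forces g = False.
  then (g | ~w) forces w = False.
Set p = False.
All clauses satisfied.

d = True, k = False, w = False, p = False, g = False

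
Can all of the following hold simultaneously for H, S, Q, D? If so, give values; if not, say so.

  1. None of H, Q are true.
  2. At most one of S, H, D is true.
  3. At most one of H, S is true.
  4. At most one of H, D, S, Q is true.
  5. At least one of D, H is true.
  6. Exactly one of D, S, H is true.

H=F, S=F, Q=F, D=T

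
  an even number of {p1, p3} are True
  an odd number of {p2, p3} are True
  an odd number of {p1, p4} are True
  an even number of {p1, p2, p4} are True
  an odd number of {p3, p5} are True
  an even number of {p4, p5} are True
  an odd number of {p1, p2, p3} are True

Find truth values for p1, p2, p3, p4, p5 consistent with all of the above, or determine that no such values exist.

p1=F, p2=T, p3=F, p4=T, p5=T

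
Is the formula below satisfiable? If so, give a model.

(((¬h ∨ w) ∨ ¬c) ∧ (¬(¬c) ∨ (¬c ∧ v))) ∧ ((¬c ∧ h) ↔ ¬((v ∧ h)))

v: True, c: True, w: True, h: True

  ((¬h ∨ w) ∨ ¬c) ∧ (¬(¬c) ∨ (¬c ∧ v)) = True
    (¬h ∨ w) ∨ ¬c = True
      ¬h ∨ w = True
        ¬h = False
      ¬c = False
    ¬(¬c) ∨ (¬c ∧ v) = True
      ¬(¬c) = True
        ¬c = False
      ¬c ∧ v = False
        ¬c = False
  (¬c ∧ h) ↔ ¬((v ∧ h)) = True
    ¬c ∧ h = False
      ¬c = False
    ¬((v ∧ h)) = False
      v ∧ h = True
Both conjuncts True, so the formula holds.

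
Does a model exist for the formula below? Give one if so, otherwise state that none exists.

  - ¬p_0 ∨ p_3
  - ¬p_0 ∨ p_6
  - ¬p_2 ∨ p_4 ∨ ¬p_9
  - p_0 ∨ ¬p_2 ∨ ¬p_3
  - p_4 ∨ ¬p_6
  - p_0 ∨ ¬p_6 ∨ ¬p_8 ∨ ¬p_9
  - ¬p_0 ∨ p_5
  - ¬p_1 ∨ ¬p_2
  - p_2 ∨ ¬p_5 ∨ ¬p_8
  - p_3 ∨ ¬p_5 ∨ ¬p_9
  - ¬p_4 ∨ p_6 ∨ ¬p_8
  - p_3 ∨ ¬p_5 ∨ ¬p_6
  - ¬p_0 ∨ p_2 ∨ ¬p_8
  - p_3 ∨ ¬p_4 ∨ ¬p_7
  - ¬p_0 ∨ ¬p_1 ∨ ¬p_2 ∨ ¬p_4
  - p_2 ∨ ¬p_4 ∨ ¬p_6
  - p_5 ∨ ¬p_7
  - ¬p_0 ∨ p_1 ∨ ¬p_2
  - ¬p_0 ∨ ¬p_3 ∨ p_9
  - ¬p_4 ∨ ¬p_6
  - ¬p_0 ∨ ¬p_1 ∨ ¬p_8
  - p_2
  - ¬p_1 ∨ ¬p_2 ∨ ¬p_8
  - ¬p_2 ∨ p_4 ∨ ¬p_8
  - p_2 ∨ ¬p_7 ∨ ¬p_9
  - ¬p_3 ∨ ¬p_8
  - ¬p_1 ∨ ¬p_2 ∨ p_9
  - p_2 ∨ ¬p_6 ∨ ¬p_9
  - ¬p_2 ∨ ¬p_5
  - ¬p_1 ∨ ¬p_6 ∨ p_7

Unit clause (p_2) forces p_2 = True.
In (¬p_2 ∨ ¬p_5) only ¬p_5 is left, so p_5 = False.
In (¬p_0 ∨ p_5) only ¬p_0 is left, so p_0 = False.
In (¬p_1 ∨ ¬p_2) only ¬p_1 is left, so p_1 = False.
In (p_5 ∨ ¬p_7) only ¬p_7 is left, so p_7 = False.
In (p_0 ∨ ¬p_2 ∨ ¬p_3) only ¬p_3 is left, so p_3 = False.
Set p_4 = True.
  then (¬p_4 ∨ ¬p_6) forces p_6 = False.
  then (¬p_4 ∨ p_6 ∨ ¬p_8) forces p_8 = False.
Set p_9 = True.
All clauses satisfied.

p_0=F; p_1=F; p_2=T; p_3=F; p_4=T; p_5=F; p_6=F; p_7=F; p_8=F; p_9=T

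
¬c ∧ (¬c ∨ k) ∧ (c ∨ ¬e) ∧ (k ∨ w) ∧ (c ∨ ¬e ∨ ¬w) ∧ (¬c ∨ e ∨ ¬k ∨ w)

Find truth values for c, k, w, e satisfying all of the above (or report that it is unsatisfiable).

c = False; k = False; w = True; e = False

Unit clause (¬c) forces c = False.
In (c ∨ ¬e) only ¬e is left, so e = False.
Set k = False.
  then (k ∨ w) forces w = True.
Check each clause:
  (¬c): ¬c holds.
  (¬c ∨ k): ¬c holds.
  (c ∨ ¬e): ¬e holds.
  (k ∨ w): w holds.
  (c ∨ ¬e ∨ ¬w): ¬e holds.
  (¬c ∨ e ∨ ¬k ∨ w): ¬c holds.
All clauses satisfied.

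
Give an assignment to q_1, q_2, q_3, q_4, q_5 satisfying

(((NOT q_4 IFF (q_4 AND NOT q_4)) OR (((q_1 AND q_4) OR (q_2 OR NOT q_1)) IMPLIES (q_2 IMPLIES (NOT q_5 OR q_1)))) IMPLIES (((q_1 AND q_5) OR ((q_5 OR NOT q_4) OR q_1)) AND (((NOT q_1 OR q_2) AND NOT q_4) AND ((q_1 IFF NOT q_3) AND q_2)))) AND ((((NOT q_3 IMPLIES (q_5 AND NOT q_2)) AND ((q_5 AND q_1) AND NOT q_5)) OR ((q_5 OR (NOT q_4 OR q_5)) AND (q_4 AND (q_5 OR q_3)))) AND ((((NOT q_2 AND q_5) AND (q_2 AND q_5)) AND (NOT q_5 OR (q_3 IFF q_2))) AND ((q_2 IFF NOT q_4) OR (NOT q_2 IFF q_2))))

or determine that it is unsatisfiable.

The formula is unsatisfiable.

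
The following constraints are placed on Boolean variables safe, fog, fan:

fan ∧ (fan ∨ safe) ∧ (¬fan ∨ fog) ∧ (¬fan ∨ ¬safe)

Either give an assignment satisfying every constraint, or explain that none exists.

Unit clause (fan) forces fan = True.
In (¬fan ∨ fog) only fog is left, so fog = True.
In (¬fan ∨ ¬safe) only ¬safe is left, so safe = False.
Check each clause:
  (fan): fan holds.
  (fan ∨ safe): fan holds.
  (¬fan ∨ fog): fog holds.
  (¬fan ∨ ¬safe): ¬safe holds.
All clauses satisfied.

safe: False, fog: True, fan: True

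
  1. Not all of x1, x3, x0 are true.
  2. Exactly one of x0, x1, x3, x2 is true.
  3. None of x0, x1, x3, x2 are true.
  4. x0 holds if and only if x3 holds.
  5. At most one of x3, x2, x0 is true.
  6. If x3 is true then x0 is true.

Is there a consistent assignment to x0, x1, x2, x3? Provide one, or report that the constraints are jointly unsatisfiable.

UNSATISFIABLE

Case x0 = True:
  Constraint (3) is violated (x0=T) — contradiction.
Case x0 = False:
  (3) forces x1 = False.
  (3) forces x3 = False.
  (2) with x0=F, x1=F, x3=F forces x2 = True.
  Constraint (3) is violated (x2=T) — contradiction.
Both cases fail — unsatisfiable.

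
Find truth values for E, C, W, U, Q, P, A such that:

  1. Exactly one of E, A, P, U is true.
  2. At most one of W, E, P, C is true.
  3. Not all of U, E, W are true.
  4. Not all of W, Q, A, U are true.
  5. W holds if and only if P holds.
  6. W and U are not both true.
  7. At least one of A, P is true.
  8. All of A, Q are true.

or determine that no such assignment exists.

E: False, C: False, W: False, U: False, Q: True, P: False, A: True

  (1) {E, A, P, U}: 1 true — exactly one ✓
  (2) {W, E, P, C}: 0 true — at most one ✓
  (3) {U, E, W}: 0/3 true — not all ✓
  (4) {W, Q, A, U}: 2/4 true — not all ✓
  (5) W=F, P=F — same ✓
  (6) W=F, U=F — not both ✓
  (7) {A, P}: 1 true — at least one ✓
  (8) {A, Q}: all 2 true ✓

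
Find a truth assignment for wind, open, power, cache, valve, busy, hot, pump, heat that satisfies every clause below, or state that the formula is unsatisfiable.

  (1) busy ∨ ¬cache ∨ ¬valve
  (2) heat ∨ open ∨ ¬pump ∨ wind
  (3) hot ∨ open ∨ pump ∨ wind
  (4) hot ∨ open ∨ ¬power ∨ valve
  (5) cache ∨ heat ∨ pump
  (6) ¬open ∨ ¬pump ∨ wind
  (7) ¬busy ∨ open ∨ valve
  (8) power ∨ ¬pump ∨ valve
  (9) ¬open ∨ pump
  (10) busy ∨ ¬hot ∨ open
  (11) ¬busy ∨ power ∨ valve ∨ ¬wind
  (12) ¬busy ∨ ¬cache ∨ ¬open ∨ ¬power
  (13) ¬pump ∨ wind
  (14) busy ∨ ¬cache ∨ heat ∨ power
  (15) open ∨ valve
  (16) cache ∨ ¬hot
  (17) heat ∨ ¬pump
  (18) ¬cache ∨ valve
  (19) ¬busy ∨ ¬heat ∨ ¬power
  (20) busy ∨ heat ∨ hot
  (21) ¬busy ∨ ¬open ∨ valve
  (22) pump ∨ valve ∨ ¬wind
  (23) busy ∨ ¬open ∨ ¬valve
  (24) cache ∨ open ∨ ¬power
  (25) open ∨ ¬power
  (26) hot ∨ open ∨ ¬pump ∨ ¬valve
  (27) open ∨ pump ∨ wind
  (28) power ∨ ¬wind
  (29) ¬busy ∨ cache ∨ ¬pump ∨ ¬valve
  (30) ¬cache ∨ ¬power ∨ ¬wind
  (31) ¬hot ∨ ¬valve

Try wind = False:
  (¬pump ∨ wind) forces pump = False.
  (¬open ∨ pump) forces open = False.
  clause (open ∨ pump ∨ wind) is falsified — backtrack.
So wind = True.
  then (power ∨ ¬wind) forces power = True.
  then (¬cache ∨ ¬power ∨ ¬wind) forces cache = False.
  then (cache ∨ ¬hot) forces hot = False.
  then (cache ∨ open ∨ ¬power) forces open = True.
  then (¬open ∨ pump) forces pump = True.
  then (heat ∨ ¬pump) forces heat = True.
  then (¬busy ∨ ¬heat ∨ ¬power) forces busy = False.
  then (busy ∨ ¬open ∨ ¬valve) forces valve = False.
All clauses satisfied.

wind = True; open = True; power = True; cache = False; valve = False; busy = False; hot = False; pump = True; heat = True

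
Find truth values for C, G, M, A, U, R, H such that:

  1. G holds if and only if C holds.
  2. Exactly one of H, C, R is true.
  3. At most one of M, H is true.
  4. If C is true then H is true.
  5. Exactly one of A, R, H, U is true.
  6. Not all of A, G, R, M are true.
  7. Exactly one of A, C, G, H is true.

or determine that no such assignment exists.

C: False, G: False, M: False, A: False, U: False, R: False, H: True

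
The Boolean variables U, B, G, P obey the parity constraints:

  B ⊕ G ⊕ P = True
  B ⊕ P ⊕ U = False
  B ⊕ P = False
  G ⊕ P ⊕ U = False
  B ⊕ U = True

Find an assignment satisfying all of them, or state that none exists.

U = False, B = True, G = True, P = True

B ⊕ G ⊕ P = T ⊕ T ⊕ T = True ✓
B ⊕ P ⊕ U = T ⊕ T ⊕ F = False ✓
B ⊕ P = T ⊕ T = False ✓
G ⊕ P ⊕ U = T ⊕ T ⊕ F = False ✓
B ⊕ U = T ⊕ F = True ✓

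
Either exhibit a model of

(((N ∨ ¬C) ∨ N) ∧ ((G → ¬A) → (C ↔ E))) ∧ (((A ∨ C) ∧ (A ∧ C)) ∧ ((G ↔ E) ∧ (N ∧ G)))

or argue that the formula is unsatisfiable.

C = True, E = True, N = True, G = True, A = True

  ((N ∨ ¬C) ∨ N) ∧ ((G → ¬A) → (C ↔ E)) = True
    (N ∨ ¬C) ∨ N = True
      N ∨ ¬C = True
        ¬C = False
    (G → ¬A) → (C ↔ E) = True
      G → ¬A = False
        ¬A = False
      C ↔ E = True
  ((A ∨ C) ∧ (A ∧ C)) ∧ ((G ↔ E) ∧ (N ∧ G)) = True
    (A ∨ C) ∧ (A ∧ C) = True
      A ∨ C = True
      A ∧ C = True
    (G ↔ E) ∧ (N ∧ G) = True
      G ↔ E = True
      N ∧ G = True
Both conjuncts True, so the formula holds.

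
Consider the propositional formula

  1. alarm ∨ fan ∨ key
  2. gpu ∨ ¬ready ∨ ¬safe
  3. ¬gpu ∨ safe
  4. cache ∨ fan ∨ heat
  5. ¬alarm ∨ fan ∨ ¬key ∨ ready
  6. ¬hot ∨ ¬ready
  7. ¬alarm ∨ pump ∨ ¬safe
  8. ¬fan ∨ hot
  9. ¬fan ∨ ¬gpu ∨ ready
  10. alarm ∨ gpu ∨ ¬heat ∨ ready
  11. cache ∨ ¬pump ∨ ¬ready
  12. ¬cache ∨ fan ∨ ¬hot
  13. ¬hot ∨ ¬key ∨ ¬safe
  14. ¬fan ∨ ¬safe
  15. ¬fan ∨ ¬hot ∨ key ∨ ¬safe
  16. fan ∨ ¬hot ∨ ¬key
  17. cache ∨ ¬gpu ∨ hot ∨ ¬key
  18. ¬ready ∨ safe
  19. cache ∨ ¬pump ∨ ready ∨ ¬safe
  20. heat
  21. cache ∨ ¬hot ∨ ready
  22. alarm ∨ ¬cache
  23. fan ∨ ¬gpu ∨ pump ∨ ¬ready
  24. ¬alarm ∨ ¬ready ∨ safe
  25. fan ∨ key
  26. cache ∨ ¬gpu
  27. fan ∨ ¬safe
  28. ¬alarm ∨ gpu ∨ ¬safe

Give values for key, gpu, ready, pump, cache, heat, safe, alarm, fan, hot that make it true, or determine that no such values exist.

key = False, gpu = False, ready = False, pump = True, cache = True, heat = True, safe = False, alarm = True, fan = True, hot = True

Unit clause (heat) forces heat = True.
Set key = False.
  then (fan ∨ key) forces fan = True.
  then (¬fan ∨ hot) forces hot = True.
  then (¬fan ∨ ¬safe) forces safe = False.
  then (¬ready ∨ safe) forces ready = False.
  then (cache ∨ ¬hot ∨ ready) forces cache = True.
  then (alarm ∨ ¬cache) forces alarm = True.
  then (¬gpu ∨ safe) forces gpu = False.
Set pump = True.
All clauses satisfied.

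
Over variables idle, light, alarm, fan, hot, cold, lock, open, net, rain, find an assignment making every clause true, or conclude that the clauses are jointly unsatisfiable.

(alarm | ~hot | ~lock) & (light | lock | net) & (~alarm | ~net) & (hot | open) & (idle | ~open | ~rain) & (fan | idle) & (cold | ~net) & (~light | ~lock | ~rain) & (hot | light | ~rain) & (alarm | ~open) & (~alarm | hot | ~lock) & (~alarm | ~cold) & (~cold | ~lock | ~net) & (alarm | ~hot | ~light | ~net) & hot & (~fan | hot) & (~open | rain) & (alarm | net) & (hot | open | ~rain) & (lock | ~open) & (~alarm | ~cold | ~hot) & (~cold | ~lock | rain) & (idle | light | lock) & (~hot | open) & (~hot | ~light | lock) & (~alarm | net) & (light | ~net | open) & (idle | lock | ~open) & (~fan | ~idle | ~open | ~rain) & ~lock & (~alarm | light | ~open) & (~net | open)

Case lock = True:
  Clause (~lock) is falsified — contradiction.
Case lock = False:
  (hot) forces hot = True.
  (lock | ~open) forces open = False.
  Clause (~hot | open) is falsified — contradiction.
Both cases fail, so the formula is unsatisfiable.

UNSATISFIABLE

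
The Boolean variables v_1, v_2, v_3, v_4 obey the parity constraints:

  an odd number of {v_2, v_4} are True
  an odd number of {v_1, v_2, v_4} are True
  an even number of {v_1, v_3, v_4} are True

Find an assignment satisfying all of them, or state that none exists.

v_1 = False, v_2 = True, v_3 = False, v_4 = False

{v_2, v_4}: 1 true → odd ✓
{v_1, v_2, v_4}: 1 true → odd ✓
{v_1, v_3, v_4}: 0 true → even ✓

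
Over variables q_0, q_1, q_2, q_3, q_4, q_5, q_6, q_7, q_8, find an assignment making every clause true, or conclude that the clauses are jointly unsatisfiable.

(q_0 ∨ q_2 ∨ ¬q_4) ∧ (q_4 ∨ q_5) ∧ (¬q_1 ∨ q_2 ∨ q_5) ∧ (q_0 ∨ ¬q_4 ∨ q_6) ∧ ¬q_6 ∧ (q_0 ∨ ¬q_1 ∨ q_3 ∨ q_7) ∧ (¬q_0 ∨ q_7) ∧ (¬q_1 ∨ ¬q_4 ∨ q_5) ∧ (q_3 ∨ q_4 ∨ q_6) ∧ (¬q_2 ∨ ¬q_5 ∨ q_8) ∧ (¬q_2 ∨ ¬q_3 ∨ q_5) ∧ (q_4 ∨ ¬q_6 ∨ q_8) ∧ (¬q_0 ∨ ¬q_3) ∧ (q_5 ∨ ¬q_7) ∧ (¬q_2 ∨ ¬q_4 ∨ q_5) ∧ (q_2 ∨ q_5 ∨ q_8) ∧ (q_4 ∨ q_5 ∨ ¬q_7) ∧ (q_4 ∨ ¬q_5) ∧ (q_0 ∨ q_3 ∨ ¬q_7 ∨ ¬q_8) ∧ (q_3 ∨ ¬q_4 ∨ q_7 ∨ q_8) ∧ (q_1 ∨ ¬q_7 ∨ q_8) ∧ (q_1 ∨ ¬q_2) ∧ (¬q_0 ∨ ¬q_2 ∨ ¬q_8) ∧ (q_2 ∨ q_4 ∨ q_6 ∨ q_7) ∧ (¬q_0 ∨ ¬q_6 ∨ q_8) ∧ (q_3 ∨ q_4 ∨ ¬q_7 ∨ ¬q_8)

q_0=T, q_1=F, q_2=F, q_3=F, q_4=T, q_5=T, q_6=F, q_7=T, q_8=T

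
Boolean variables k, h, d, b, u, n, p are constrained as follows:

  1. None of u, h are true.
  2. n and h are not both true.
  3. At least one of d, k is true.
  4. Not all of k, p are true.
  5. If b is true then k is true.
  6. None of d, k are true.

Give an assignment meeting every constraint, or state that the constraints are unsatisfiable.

Case k = True:
  Constraint (6) is violated (k=T) — contradiction.
Case k = False:
  (1) forces u = False.
  (1) forces h = False.
  (3) with k=F forces d = True.
  Constraint (6) is violated (d=T) — contradiction.
Both cases fail — unsatisfiable.

The formula is unsatisfiable.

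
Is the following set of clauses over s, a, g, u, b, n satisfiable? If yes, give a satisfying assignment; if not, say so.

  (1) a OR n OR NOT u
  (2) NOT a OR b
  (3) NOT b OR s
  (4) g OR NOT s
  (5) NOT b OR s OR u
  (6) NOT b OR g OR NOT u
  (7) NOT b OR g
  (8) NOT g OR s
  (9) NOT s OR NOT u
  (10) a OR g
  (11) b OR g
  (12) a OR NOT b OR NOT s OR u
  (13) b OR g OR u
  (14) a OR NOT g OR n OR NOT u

s=T, a=F, g=T, u=F, b=F, n=F

Try s = False:
  (NOT b OR s) forces b = False.
  (NOT a OR b) forces a = False.
  (NOT g OR s) forces g = False.
  clause (a OR g) is falsified — backtrack.
So s = True.
  then (g OR NOT s) forces g = True.
  then (NOT s OR NOT u) forces u = False.
Set a = False.
  then (a OR NOT b OR NOT s OR u) forces b = False.
Set n = False.
All clauses satisfied.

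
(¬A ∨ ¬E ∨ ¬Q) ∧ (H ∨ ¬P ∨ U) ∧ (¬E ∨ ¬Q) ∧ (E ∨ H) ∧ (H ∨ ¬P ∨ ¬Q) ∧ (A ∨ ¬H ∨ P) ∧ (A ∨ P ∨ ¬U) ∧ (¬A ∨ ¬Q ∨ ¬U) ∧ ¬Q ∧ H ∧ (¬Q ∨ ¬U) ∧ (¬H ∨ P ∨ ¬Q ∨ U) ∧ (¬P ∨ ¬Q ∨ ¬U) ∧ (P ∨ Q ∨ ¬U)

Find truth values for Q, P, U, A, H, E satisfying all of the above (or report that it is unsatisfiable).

Q: False; P: True; U: False; A: True; H: True; E: True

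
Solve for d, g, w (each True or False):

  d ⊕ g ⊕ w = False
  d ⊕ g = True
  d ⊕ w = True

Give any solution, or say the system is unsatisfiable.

d=F, g=T, w=T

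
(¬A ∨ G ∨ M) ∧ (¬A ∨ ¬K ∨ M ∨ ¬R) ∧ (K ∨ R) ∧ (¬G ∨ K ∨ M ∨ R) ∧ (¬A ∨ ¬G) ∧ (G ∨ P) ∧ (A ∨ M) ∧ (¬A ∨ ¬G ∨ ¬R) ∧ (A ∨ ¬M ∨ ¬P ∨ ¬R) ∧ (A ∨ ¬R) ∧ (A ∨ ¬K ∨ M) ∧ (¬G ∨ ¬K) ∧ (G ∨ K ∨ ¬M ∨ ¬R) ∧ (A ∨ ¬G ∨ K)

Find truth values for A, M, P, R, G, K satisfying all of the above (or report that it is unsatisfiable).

Set A = True.
  then (¬A ∨ ¬G) forces G = False.
  then (G ∨ P) forces P = True.
  then (¬A ∨ G ∨ M) forces M = True.
Set R = True.
  then (G ∨ K ∨ ¬M ∨ ¬R) forces K = True.
All clauses satisfied.

A = True, M = True, P = True, R = True, G = False, K = True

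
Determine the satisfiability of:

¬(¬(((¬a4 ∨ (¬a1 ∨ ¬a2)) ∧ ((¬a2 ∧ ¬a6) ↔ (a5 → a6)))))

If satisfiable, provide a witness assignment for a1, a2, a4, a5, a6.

a1: False; a2: False; a4: True; a5: False; a6: False

  ¬(¬(((¬a4 ∨ (¬a1 ∨ ¬a2)) ∧ ((¬a2 ∧ ¬a6) ↔ (a5 → a6))))) = True
    ¬(((¬a4 ∨ (¬a1 ∨ ¬a2)) ∧ ((¬a2 ∧ ¬a6) ↔ (a5 → a6)))) = False
      (¬a4 ∨ (¬a1 ∨ ¬a2)) ∧ ((¬a2 ∧ ¬a6) ↔ (a5 → a6)) = True
        ¬a4 ∨ (¬a1 ∨ ¬a2) = True
          ¬a4 = False
          ¬a1 ∨ ¬a2 = True
            ¬a1 = True
            ¬a2 = True
        (¬a2 ∧ ¬a6) ↔ (a5 → a6) = True
          ¬a2 ∧ ¬a6 = True
            ¬a2 = True
            ¬a6 = True
          a5 → a6 = True
The formula evaluates to True.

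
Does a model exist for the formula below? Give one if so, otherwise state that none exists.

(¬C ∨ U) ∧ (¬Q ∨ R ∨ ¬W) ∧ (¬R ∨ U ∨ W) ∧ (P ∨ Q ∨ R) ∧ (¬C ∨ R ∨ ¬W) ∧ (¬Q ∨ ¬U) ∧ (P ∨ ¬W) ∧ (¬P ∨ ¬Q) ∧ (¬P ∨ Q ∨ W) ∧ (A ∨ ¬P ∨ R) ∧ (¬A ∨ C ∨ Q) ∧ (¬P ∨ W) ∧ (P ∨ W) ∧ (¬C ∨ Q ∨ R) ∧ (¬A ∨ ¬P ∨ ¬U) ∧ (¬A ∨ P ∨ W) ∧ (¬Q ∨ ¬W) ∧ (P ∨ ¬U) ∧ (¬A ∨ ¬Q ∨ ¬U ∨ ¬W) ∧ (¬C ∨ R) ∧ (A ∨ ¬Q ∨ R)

Set C = False.
Set R = True.
Try A = True:
  (¬A ∨ C ∨ Q) forces Q = True.
  (¬Q ∨ ¬U) forces U = False.
  (¬R ∨ U ∨ W) forces W = True.
  clause (¬Q ∨ ¬W) is falsified — backtrack.
So A = False.
Set W = True.
  then (P ∨ ¬W) forces P = True.
  then (¬P ∨ ¬Q) forces Q = False.
Set U = True.
All clauses satisfied.

C = False, R = True, A = False, W = True, Q = False, P = True, U = True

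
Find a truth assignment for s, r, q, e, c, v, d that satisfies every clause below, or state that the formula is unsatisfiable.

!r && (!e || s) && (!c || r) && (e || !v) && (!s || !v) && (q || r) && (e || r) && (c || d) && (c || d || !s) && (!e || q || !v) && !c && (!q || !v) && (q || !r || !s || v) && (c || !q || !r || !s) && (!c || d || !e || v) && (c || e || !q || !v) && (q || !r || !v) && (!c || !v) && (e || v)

s=T, r=F, q=T, e=T, c=F, v=F, d=T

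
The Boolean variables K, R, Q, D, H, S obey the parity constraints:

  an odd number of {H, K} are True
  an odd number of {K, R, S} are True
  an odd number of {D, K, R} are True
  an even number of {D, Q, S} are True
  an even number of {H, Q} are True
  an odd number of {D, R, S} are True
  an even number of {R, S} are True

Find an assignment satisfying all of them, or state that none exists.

K: True, R: True, Q: False, D: True, H: False, S: True

{H, K}: 1 true → odd ✓
{K, R, S}: 3 true → odd ✓
{D, K, R}: 3 true → odd ✓
{D, Q, S}: 2 true → even ✓
{H, Q}: 0 true → even ✓
{D, R, S}: 3 true → odd ✓
{R, S}: 2 true → even ✓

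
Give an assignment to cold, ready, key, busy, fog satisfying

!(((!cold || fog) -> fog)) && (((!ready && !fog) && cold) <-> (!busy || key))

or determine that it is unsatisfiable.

cold = False, ready = False, key = False, busy = True, fog = False

  !(((!cold || fog) -> fog)) = True
    (!cold || fog) -> fog = False
      !cold || fog = True
        !cold = True
  ((!ready && !fog) && cold) <-> (!busy || key) = True
    (!ready && !fog) && cold = False
      !ready && !fog = True
        !ready = True
        !fog = True
    !busy || key = False
      !busy = False
Both conjuncts True, so the formula holds.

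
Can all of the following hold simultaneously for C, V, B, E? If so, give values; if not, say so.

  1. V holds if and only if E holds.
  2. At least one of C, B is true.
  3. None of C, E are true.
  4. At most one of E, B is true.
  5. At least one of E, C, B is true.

C = False; V = False; B = True; E = False

  (1) V=F, E=F — same ✓
  (2) {C, B}: 1 true — at least one ✓
  (3) {C, E}: 0 true — none ✓
  (4) {E, B}: 1 true — at most one ✓
  (5) {E, C, B}: 1 true — at least one ✓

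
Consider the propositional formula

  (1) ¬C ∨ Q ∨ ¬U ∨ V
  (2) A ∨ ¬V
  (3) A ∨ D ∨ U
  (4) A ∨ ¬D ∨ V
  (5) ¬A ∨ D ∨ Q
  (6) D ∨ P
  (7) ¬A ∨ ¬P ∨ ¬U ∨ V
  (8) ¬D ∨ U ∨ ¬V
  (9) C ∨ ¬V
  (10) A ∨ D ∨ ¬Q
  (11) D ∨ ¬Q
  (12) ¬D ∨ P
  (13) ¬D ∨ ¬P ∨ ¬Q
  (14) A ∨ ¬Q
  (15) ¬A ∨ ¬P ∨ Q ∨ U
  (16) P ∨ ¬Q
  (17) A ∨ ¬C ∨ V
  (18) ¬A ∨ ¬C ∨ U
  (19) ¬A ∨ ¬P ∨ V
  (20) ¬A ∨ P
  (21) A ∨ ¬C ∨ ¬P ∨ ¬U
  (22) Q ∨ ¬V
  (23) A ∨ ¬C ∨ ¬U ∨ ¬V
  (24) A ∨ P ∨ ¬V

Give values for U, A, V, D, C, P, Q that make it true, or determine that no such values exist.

U = True, A = False, V = False, D = False, C = False, P = True, Q = False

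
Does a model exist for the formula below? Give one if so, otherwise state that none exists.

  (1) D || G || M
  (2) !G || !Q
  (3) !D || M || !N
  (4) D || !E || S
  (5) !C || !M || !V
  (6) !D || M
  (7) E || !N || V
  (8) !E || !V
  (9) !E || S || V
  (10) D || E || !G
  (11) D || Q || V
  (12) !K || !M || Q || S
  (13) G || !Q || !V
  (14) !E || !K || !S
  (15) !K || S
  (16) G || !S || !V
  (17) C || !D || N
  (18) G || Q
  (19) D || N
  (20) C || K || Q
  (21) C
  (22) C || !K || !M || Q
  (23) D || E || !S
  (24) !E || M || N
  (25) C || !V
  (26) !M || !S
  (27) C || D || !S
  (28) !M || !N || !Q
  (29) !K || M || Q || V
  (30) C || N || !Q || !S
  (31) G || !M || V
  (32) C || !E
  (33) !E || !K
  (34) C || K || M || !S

K = False, G = True, N = False, Q = False, V = False, M = True, E = False, D = True, C = True, S = False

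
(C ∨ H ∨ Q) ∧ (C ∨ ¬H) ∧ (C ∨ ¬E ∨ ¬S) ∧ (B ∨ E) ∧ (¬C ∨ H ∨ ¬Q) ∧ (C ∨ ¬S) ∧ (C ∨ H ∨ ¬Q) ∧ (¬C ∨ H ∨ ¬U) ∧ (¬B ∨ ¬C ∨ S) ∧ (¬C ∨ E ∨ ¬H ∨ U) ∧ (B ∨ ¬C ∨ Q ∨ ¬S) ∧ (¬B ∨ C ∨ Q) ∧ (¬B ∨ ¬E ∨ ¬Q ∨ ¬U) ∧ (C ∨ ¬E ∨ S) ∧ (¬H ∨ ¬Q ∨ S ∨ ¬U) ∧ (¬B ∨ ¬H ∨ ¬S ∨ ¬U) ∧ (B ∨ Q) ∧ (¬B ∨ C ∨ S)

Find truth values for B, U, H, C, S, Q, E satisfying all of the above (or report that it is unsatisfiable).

B: False, U: True, H: True, C: True, S: True, Q: True, E: True

Set B = False.
  then (B ∨ E) forces E = True.
  then (B ∨ Q) forces Q = True.
Set U = True.
Try H = False:
  (¬C ∨ H ∨ ¬Q) forces C = False.
  clause (C ∨ H ∨ ¬Q) is falsified — backtrack.
So H = True.
  then (C ∨ ¬H) forces C = True.
  then (¬H ∨ ¬Q ∨ S ∨ ¬U) forces S = True.
All clauses satisfied.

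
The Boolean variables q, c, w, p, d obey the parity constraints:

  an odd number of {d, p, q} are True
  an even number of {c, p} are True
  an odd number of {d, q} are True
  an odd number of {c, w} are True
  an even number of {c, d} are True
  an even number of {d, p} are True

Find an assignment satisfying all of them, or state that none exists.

q = True; c = False; w = True; p = False; d = False

{d, p, q}: 1 true → odd ✓
{c, p}: 0 true → even ✓
{d, q}: 1 true → odd ✓
{c, w}: 1 true → odd ✓
{c, d}: 0 true → even ✓
{d, p}: 0 true → even ✓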